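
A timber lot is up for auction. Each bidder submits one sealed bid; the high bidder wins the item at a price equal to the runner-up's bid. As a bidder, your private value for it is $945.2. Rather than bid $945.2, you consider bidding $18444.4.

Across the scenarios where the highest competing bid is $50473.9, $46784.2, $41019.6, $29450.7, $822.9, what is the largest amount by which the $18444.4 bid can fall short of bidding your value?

$50473.9: same outcome either way → loss $0.
$46784.2: same outcome either way → loss $0.
$41019.6: same outcome either way → loss $0.
$29450.7: same outcome either way → loss $0.
$822.9: same outcome either way → loss $0.
Maximum loss: $0.

$0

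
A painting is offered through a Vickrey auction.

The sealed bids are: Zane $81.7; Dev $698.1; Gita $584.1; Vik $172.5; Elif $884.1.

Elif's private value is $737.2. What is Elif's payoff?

Highest bid: Elif at $884.1, so Elif wins.
Second-highest bid: Dev at $698.1 — that is the price the winner pays.
Elif's payoff = value − price = $737.2 − $698.1 = $39.1.

$39.1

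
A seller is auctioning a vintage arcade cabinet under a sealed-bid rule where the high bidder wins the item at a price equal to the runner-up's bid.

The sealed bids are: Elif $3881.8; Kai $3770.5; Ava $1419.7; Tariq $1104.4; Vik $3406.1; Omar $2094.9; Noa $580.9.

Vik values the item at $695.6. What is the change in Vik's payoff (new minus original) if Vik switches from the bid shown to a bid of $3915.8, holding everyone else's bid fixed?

−$3186.2

The highest bid among the other bidders is $3881.8; Vik's bid doesn't change that.
Original bid $3406.1: Vik is not highest (top rival bid is $3881.8); payoff $0.
Alternative bid $3915.8: Vik is highest, pays the top rival bid $3881.8; payoff $695.6 − $3881.8 = −$3186.2.
Change in payoff = −$3186.2 − ($0) = −$3186.2.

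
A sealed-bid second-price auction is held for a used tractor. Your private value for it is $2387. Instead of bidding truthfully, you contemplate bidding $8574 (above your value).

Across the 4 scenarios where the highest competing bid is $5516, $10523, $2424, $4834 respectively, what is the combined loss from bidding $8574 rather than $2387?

The deviation costs you only when the competing bid falls strictly between $2387 and $8574; elsewhere both bids give the same outcome.
$5516: truthful payoff $0, deviation payoff −$3129 → loss $3129.
$10523: outcomes coincide → loss $0.
$2424: truthful payoff $0, deviation payoff −$37 → loss $37.
$4834: truthful payoff $0, deviation payoff −$2447 → loss $2447.
Total loss = $3129 + $37 + $2447 = $5613.

$5613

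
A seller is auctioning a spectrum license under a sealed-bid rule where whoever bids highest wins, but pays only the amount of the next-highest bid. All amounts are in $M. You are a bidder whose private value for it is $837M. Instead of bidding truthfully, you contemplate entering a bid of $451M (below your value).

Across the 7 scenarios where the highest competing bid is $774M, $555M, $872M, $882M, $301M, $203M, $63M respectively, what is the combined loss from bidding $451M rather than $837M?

The deviation costs you only when the competing bid falls strictly between $451M and $837M; elsewhere both bids give the same outcome.
$774M: truthful payoff $63M, deviation payoff $0M → loss $63M.
$555M: truthful payoff $282M, deviation payoff $0M → loss $282M.
$872M: outcomes coincide → loss $0M.
$882M: outcomes coincide → loss $0M.
$301M: outcomes coincide → loss $0M.
$203M: outcomes coincide → loss $0M.
$63M: outcomes coincide → loss $0M.
Total loss = $63M + $282M = $345M.

$345M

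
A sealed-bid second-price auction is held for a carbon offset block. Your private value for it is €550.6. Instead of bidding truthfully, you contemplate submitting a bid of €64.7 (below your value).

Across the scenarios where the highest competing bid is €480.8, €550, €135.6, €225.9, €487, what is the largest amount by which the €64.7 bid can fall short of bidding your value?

€415

€480.8: truthful gives €69.8, deviation gives €0 → loss €69.8.
€550: truthful gives €0.6, deviation gives €0 → loss €0.6.
€135.6: truthful gives €415, deviation gives €0 → loss €415.
€225.9: truthful gives €324.7, deviation gives €0 → loss €324.7.
€487: truthful gives €63.6, deviation gives €0 → loss €63.6.
Maximum loss: €415.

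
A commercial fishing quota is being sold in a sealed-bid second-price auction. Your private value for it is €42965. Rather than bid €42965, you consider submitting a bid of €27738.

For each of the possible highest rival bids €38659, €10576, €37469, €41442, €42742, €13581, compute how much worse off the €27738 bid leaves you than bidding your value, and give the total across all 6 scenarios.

The deviation costs you only when the competing bid falls strictly between €27738 and €42965; elsewhere both bids give the same outcome.
€38659: truthful payoff €4306, deviation payoff €0 → loss €4306.
€10576: outcomes coincide → loss €0.
€37469: truthful payoff €5496, deviation payoff €0 → loss €5496.
€41442: truthful payoff €1523, deviation payoff €0 → loss €1523.
€42742: truthful payoff €223, deviation payoff €0 → loss €223.
€13581: outcomes coincide → loss €0.
Total loss = €4306 + €5496 + €1523 + €223 = €11548.

€11548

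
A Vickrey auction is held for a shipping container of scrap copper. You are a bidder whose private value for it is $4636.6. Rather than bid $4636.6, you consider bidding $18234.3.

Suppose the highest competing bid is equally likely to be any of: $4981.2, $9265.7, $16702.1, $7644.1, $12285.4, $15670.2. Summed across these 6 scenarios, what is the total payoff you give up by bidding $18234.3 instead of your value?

The deviation costs you only when the competing bid falls strictly between $4636.6 and $18234.3; elsewhere both bids give the same outcome.
$4981.2: truthful payoff $0, deviation payoff −$344.6 → loss $344.6.
$9265.7: truthful payoff $0, deviation payoff −$4629.1 → loss $4629.1.
$16702.1: truthful payoff $0, deviation payoff −$12065.5 → loss $12065.5.
$7644.1: truthful payoff $0, deviation payoff −$3007.5 → loss $3007.5.
$12285.4: truthful payoff $0, deviation payoff −$7648.8 → loss $7648.8.
$15670.2: truthful payoff $0, deviation payoff −$11033.6 → loss $11033.6.
Total loss = $344.6 + $4629.1 + $12065.5 + $3007.5 + $7648.8 + $11033.6 = $38729.1.

$38729.1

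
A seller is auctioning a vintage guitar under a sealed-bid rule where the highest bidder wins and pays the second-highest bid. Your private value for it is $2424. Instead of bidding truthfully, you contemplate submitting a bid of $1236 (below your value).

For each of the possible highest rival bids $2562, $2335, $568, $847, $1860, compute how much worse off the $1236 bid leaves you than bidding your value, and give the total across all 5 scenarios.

$653

The deviation costs you only when the competing bid falls strictly between $1236 and $2424; elsewhere both bids give the same outcome.
$2562: outcomes coincide → loss $0.
$2335: truthful payoff $89, deviation payoff $0 → loss $89.
$568: outcomes coincide → loss $0.
$847: outcomes coincide → loss $0.
$1860: truthful payoff $564, deviation payoff $0 → loss $564.
Total loss = $89 + $564 = $653.
Truthful bidding weakly dominates here: raising your bid can only win items priced above your value, and lowering it can only forfeit items priced below.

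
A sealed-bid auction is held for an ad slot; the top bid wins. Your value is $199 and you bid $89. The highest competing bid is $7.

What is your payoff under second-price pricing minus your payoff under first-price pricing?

$82

You have the highest bid, so you win under either rule.
Second-price: pay $7 → payoff $192.
First-price: pay your own bid $89 → payoff $110.
Difference = $192 − ($110) = $82.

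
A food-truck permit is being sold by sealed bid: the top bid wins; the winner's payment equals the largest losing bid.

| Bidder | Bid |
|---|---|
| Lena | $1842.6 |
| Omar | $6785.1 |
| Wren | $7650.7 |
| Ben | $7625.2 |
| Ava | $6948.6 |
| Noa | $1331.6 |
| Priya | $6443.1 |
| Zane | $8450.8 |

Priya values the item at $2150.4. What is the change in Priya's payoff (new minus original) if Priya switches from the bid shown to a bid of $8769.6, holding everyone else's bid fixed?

−$6300.4

The highest bid among the other bidders is $8450.8; Priya's bid doesn't change that.
Original bid $6443.1: Priya is not highest (top rival bid is $8450.8); payoff $0.
Alternative bid $8769.6: Priya is highest, pays the top rival bid $8450.8; payoff $2150.4 − $8450.8 = −$6300.4.
Change in payoff = −$6300.4 − ($0) = −$6300.4.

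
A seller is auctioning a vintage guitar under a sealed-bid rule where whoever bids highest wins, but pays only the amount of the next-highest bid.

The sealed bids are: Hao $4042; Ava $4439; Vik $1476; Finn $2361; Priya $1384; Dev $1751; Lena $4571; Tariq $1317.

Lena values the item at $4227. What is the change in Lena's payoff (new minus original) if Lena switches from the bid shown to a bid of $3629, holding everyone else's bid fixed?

The highest bid among the other bidders is $4439; Lena's bid doesn't change that.
Original bid $4571: Lena is highest, pays the top rival bid $4439; payoff $4227 − $4439 = −$212.
Alternative bid $3629: Lena is not highest (top rival bid is $4439); payoff $0.
Change in payoff = $0 − (−$212) = $212.

$212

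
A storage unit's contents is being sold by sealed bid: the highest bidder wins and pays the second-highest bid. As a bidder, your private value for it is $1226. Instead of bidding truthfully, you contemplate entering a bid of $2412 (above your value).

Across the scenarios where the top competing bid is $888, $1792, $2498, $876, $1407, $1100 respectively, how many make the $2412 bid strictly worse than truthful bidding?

The deviation hurts exactly when the highest competing bid lies strictly between $1226 and $2412 — overbidding then wins at a price above your value.
$888: below both → same outcome either way.
$1792: inside the interval → strictly worse (loss $566).
$2498: above both → same outcome either way.
$876: below both → same outcome either way.
$1407: inside the interval → strictly worse (loss $181).
$1100: below both → same outcome either way.
Count: 2.

2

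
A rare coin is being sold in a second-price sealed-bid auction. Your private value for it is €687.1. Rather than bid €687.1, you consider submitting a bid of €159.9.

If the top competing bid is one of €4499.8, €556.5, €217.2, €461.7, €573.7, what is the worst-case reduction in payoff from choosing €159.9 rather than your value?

€469.9

€4499.8: same outcome either way → loss €0.
€556.5: truthful gives €130.6, deviation gives €0 → loss €130.6.
€217.2: truthful gives €469.9, deviation gives €0 → loss €469.9.
€461.7: truthful gives €225.4, deviation gives €0 → loss €225.4.
€573.7: truthful gives €113.4, deviation gives €0 → loss €113.4.
Maximum loss: €469.9.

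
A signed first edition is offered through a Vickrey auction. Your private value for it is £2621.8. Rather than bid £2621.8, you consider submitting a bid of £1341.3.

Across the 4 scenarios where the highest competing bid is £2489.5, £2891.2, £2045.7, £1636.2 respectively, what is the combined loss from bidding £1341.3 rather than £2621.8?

The deviation costs you only when the competing bid falls strictly between £1341.3 and £2621.8; elsewhere both bids give the same outcome.
£2489.5: truthful payoff £132.3, deviation payoff £0 → loss £132.3.
£2891.2: outcomes coincide → loss £0.
£2045.7: truthful payoff £576.1, deviation payoff £0 → loss £576.1.
£1636.2: truthful payoff £985.6, deviation payoff £0 → loss £985.6.
Total loss = £132.3 + £576.1 + £985.6 = £1694.

£1694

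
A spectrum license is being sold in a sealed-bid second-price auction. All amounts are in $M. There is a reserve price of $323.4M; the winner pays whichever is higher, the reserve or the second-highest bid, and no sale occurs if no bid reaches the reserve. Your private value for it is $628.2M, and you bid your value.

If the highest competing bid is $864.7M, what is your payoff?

Your bid $628.2M is below the highest competing bid $864.7M, so you lose. Payoff $0M.

$0M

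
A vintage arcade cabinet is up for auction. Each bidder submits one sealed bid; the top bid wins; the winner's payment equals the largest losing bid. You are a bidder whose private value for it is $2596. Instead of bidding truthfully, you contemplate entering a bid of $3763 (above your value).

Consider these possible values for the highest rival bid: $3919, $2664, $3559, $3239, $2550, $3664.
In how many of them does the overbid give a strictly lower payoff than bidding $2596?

The deviation hurts exactly when the highest competing bid lies strictly between $2596 and $3763 — overbidding then wins at a price above your value.
$3919: above both → same outcome either way.
$2664: inside the interval → strictly worse (loss $68).
$3559: inside the interval → strictly worse (loss $963).
$3239: inside the interval → strictly worse (loss $643).
$2550: below both → same outcome either way.
$3664: inside the interval → strictly worse (loss $1068).
Count: 4.

4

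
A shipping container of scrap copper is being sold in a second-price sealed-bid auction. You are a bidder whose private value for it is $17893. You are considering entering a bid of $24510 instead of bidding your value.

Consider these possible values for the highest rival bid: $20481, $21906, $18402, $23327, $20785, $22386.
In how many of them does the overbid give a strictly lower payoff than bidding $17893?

The deviation hurts exactly when the highest competing bid lies strictly between $17893 and $24510 — overbidding then wins at a price above your value.
$20481: inside the interval → strictly worse (loss $2588).
$21906: inside the interval → strictly worse (loss $4013).
$18402: inside the interval → strictly worse (loss $509).
$23327: inside the interval → strictly worse (loss $5434).
$20785: inside the interval → strictly worse (loss $2892).
$22386: inside the interval → strictly worse (loss $4493).
Count: 6.

6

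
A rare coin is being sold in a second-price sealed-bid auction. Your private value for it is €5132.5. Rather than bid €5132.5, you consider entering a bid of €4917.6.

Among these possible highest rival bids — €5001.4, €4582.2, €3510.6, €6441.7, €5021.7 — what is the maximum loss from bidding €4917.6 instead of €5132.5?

€5001.4: truthful gives €131.1, deviation gives €0 → loss €131.1.
€4582.2: same outcome either way → loss €0.
€3510.6: same outcome either way → loss €0.
€6441.7: same outcome either way → loss €0.
€5021.7: truthful gives €110.8, deviation gives €0 → loss €110.8.
Maximum loss: €131.1.

€131.1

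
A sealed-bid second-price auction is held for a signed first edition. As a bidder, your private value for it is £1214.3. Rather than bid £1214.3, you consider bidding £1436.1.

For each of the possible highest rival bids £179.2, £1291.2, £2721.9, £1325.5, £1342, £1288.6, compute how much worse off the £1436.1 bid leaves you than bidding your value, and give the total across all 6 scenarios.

The deviation costs you only when the competing bid falls strictly between £1214.3 and £1436.1; elsewhere both bids give the same outcome.
£179.2: outcomes coincide → loss £0.
£1291.2: truthful payoff £0, deviation payoff −£76.9 → loss £76.9.
£2721.9: outcomes coincide → loss £0.
£1325.5: truthful payoff £0, deviation payoff −£111.2 → loss £111.2.
£1342: truthful payoff £0, deviation payoff −£127.7 → loss £127.7.
£1288.6: truthful payoff £0, deviation payoff −£74.3 → loss £74.3.
Total loss = £76.9 + £111.2 + £127.7 + £74.3 = £390.1.
Because the price is fixed by the runner-up's bid, deviating from your value can only change a good outcome into a bad one — never the reverse.

£390.1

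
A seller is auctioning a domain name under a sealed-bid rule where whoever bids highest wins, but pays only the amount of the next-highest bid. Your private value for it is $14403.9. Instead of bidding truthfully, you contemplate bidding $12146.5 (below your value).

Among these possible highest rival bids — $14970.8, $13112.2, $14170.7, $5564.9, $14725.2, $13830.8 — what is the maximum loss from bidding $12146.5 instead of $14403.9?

$14970.8: same outcome either way → loss $0.
$13112.2: truthful gives $1291.7, deviation gives $0 → loss $1291.7.
$14170.7: truthful gives $233.2, deviation gives $0 → loss $233.2.
$5564.9: same outcome either way → loss $0.
$14725.2: same outcome either way → loss $0.
$13830.8: truthful gives $573.1, deviation gives $0 → loss $573.1.
Maximum loss: $1291.7.

$1291.7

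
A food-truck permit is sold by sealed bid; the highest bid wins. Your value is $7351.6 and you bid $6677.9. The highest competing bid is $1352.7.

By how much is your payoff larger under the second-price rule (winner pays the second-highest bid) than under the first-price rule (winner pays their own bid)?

$5325.2

You have the highest bid, so you win under either rule.
Second-price: pay $1352.7 → payoff $5998.9.
First-price: pay your own bid $6677.9 → payoff $673.7.
Difference = $5998.9 − ($673.7) = $5325.2.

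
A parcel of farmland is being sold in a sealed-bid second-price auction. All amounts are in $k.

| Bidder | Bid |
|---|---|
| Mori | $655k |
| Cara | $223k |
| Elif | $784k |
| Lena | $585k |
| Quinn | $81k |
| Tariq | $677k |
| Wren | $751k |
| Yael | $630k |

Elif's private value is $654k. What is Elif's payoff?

−$97k

Highest bid: Elif at $784k, so Elif wins.
Second-highest bid: Wren at $751k — that is the price the winner pays.
Elif's payoff = value − price = $654k − $751k = −$97k.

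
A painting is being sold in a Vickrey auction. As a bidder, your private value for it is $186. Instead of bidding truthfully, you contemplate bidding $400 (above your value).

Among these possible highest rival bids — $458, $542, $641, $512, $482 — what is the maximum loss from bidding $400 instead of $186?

$0

$458: same outcome either way → loss $0.
$542: same outcome either way → loss $0.
$641: same outcome either way → loss $0.
$512: same outcome either way → loss $0.
$482: same outcome either way → loss $0.
Maximum loss: $0.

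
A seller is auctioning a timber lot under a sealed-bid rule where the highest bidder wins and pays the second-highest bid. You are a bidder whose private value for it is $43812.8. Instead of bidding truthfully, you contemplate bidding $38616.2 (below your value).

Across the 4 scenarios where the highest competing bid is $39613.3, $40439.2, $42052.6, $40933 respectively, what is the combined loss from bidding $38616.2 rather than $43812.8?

The deviation costs you only when the competing bid falls strictly between $38616.2 and $43812.8; elsewhere both bids give the same outcome.
$39613.3: truthful payoff $4199.5, deviation payoff $0 → loss $4199.5.
$40439.2: truthful payoff $3373.6, deviation payoff $0 → loss $3373.6.
$42052.6: truthful payoff $1760.2, deviation payoff $0 → loss $1760.2.
$40933: truthful payoff $2879.8, deviation payoff $0 → loss $2879.8.
Total loss = $4199.5 + $3373.6 + $1760.2 + $2879.8 = $12213.1.

$12213.1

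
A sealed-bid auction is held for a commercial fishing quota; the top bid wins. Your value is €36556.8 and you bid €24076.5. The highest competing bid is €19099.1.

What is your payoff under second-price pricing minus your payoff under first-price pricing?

You have the highest bid, so you win under either rule.
Second-price: pay €19099.1 → payoff €17457.7.
First-price: pay your own bid €24076.5 → payoff €12480.3.
Difference = €17457.7 − (€12480.3) = €4977.4.

€4977.4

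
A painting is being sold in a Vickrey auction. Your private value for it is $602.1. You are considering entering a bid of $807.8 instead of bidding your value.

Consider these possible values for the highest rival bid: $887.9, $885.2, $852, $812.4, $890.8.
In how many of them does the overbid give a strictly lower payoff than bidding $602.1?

The deviation hurts exactly when the highest competing bid lies strictly between $602.1 and $807.8 — overbidding then wins at a price above your value.
$887.9: above both → same outcome either way.
$885.2: above both → same outcome either way.
$852: above both → same outcome either way.
$812.4: above both → same outcome either way.
$890.8: above both → same outcome either way.
Count: 0.

0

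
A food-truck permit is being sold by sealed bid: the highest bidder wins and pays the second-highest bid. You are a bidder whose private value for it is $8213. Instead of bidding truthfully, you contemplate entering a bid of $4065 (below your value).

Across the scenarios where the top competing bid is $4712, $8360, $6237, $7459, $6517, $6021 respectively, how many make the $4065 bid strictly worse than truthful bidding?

5

The deviation hurts exactly when the highest competing bid lies strictly between $4065 and $8213 — underbidding then forfeits a profitable win.
$4712: inside the interval → strictly worse (loss $3501).
$8360: above both → same outcome either way.
$6237: inside the interval → strictly worse (loss $1976).
$7459: inside the interval → strictly worse (loss $754).
$6517: inside the interval → strictly worse (loss $1696).
$6021: inside the interval → strictly worse (loss $2192).
Count: 5.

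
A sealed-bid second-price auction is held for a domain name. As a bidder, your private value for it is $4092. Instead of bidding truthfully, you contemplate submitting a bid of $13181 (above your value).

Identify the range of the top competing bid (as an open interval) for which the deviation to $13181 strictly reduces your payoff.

If the competing bid is below $4092, both bids win at the same price — no difference.
If it is above $13181, both bids lose — no difference.
If it lies strictly between $4092 and $13181, bidding your value loses (payoff 0) while bidding $13181 wins at a price above your value (payoff negative).
So the deviation strictly hurts on the open interval ($4092, $13181).
Truthful bidding weakly dominates here: raising your bid can only win items priced above your value, and lowering it can only forfeit items priced below.

($4092, $13181)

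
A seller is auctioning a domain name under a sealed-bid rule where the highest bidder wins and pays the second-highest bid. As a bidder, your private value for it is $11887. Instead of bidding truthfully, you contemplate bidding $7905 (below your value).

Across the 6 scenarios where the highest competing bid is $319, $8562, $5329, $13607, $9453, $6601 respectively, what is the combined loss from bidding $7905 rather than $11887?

$5759

The deviation costs you only when the competing bid falls strictly between $7905 and $11887; elsewhere both bids give the same outcome.
$319: outcomes coincide → loss $0.
$8562: truthful payoff $3325, deviation payoff $0 → loss $3325.
$5329: outcomes coincide → loss $0.
$13607: outcomes coincide → loss $0.
$9453: truthful payoff $2434, deviation payoff $0 → loss $2434.
$6601: outcomes coincide → loss $0.
Total loss = $3325 + $2434 = $5759.
Because the price is fixed by the runner-up's bid, deviating from your value can only change a good outcome into a bad one — never the reverse.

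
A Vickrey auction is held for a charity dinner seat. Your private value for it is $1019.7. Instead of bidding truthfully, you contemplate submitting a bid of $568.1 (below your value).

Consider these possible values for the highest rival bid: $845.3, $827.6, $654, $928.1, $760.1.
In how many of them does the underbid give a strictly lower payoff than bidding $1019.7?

5

The deviation hurts exactly when the highest competing bid lies strictly between $568.1 and $1019.7 — underbidding then forfeits a profitable win.
$845.3: inside the interval → strictly worse (loss $174.4).
$827.6: inside the interval → strictly worse (loss $192.1).
$654: inside the interval → strictly worse (loss $365.7).
$928.1: inside the interval → strictly worse (loss $91.6).
$760.1: inside the interval → strictly worse (loss $259.6).
Count: 5.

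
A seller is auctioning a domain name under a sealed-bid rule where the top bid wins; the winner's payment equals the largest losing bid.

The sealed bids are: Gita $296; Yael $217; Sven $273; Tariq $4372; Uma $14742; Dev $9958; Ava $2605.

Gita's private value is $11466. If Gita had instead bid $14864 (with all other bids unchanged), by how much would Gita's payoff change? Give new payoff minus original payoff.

The highest bid among the other bidders is $14742; Gita's bid doesn't change that.
Original bid $296: Gita is not highest (top rival bid is $14742); payoff $0.
Alternative bid $14864: Gita is highest, pays the top rival bid $14742; payoff $11466 − $14742 = −$3276.
Change in payoff = −$3276 − ($0) = −$3276.

−$3276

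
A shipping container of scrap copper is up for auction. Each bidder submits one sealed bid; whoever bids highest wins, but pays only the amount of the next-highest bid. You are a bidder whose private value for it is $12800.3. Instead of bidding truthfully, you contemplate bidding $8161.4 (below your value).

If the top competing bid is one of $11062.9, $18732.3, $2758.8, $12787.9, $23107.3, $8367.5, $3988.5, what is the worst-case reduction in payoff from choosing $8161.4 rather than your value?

$4432.8

$11062.9: truthful gives $1737.4, deviation gives $0 → loss $1737.4.
$18732.3: same outcome either way → loss $0.
$2758.8: same outcome either way → loss $0.
$12787.9: truthful gives $12.4, deviation gives $0 → loss $12.4.
$23107.3: same outcome either way → loss $0.
$8367.5: truthful gives $4432.8, deviation gives $0 → loss $4432.8.
$3988.5: same outcome either way → loss $0.
Maximum loss: $4432.8.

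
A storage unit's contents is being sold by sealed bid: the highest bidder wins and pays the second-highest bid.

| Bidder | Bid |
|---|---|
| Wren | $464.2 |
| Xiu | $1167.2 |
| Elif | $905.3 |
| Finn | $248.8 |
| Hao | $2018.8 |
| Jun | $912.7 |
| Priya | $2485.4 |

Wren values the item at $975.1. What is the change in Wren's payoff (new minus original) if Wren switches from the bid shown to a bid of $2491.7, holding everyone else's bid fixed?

−$1510.3

The highest bid among the other bidders is $2485.4; Wren's bid doesn't change that.
Original bid $464.2: Wren is not highest (top rival bid is $2485.4); payoff $0.
Alternative bid $2491.7: Wren is highest, pays the top rival bid $2485.4; payoff $975.1 − $2485.4 = −$1510.3.
Change in payoff = −$1510.3 − ($0) = −$1510.3.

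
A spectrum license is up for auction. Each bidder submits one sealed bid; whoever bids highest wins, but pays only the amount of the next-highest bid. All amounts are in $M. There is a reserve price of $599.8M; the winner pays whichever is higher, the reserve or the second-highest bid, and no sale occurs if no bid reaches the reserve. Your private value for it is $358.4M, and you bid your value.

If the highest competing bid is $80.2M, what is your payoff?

Your bid $358.4M is the highest bid but falls below the reserve $599.8M, so the item goes unsold. Payoff $0M.

$0M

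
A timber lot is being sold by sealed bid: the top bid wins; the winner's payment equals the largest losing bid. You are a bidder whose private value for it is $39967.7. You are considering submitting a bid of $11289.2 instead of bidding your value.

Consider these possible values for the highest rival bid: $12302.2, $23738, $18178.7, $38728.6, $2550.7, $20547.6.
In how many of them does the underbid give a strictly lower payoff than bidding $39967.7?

The deviation hurts exactly when the highest competing bid lies strictly between $11289.2 and $39967.7 — underbidding then forfeits a profitable win.
$12302.2: inside the interval → strictly worse (loss $27665.5).
$23738: inside the interval → strictly worse (loss $16229.7).
$18178.7: inside the interval → strictly worse (loss $21789).
$38728.6: inside the interval → strictly worse (loss $1239.1).
$2550.7: below both → same outcome either way.
$20547.6: inside the interval → strictly worse (loss $19420.1).
Count: 5.

5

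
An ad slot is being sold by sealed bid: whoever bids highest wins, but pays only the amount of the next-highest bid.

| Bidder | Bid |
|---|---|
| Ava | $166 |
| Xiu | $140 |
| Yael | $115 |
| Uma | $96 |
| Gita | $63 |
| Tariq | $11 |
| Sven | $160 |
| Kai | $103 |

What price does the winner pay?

Highest bid: Ava at $166, so Ava wins.
Second-highest bid: Sven at $160 — that is the price the winner pays.

$160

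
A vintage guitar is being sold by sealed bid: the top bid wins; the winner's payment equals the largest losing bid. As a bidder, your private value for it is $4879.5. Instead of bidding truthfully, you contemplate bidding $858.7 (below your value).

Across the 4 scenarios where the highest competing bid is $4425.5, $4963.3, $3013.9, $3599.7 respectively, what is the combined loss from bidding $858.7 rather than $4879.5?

$3599.4

The deviation costs you only when the competing bid falls strictly between $858.7 and $4879.5; elsewhere both bids give the same outcome.
$4425.5: truthful payoff $454, deviation payoff $0 → loss $454.
$4963.3: outcomes coincide → loss $0.
$3013.9: truthful payoff $1865.6, deviation payoff $0 → loss $1865.6.
$3599.7: truthful payoff $1279.8, deviation payoff $0 → loss $1279.8.
Total loss = $454 + $1865.6 + $1279.8 = $3599.4.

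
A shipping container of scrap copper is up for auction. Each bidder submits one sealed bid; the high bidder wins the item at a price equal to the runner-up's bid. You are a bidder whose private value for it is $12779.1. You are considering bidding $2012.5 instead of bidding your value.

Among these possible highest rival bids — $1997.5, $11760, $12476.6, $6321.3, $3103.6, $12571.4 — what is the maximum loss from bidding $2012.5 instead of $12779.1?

$9675.5

$1997.5: same outcome either way → loss $0.
$11760: truthful gives $1019.1, deviation gives $0 → loss $1019.1.
$12476.6: truthful gives $302.5, deviation gives $0 → loss $302.5.
$6321.3: truthful gives $6457.8, deviation gives $0 → loss $6457.8.
$3103.6: truthful gives $9675.5, deviation gives $0 → loss $9675.5.
$12571.4: truthful gives $207.7, deviation gives $0 → loss $207.7.
Maximum loss: $9675.5.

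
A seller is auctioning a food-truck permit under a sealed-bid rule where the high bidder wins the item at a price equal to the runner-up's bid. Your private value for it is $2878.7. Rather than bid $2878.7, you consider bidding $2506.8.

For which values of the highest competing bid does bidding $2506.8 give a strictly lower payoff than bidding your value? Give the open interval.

($2506.8, $2878.7)

If the competing bid is below $2506.8, both bids win at the same price — no difference.
If it is above $2878.7, both bids lose — no difference.
If it lies strictly between $2506.8 and $2878.7, bidding your value wins at a price below your value (positive payoff) while bidding $2506.8 loses (payoff 0).
So the deviation strictly hurts on the open interval ($2506.8, $2878.7).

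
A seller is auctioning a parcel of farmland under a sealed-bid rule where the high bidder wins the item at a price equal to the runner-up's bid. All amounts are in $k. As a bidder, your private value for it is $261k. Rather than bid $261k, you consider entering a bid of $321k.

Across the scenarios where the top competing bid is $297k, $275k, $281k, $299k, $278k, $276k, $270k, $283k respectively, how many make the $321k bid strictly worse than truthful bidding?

8

The deviation hurts exactly when the highest competing bid lies strictly between $261k and $321k — overbidding then wins at a price above your value.
$297k: inside the interval → strictly worse (loss $36k).
$275k: inside the interval → strictly worse (loss $14k).
$281k: inside the interval → strictly worse (loss $20k).
$299k: inside the interval → strictly worse (loss $38k).
$278k: inside the interval → strictly worse (loss $17k).
$276k: inside the interval → strictly worse (loss $15k).
$270k: inside the interval → strictly worse (loss $9k).
$283k: inside the interval → strictly worse (loss $22k).
Count: 8.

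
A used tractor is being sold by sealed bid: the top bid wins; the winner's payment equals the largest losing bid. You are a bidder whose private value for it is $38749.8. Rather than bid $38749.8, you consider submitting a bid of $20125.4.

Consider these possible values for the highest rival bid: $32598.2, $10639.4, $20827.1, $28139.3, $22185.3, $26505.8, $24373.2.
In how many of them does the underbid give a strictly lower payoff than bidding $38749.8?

6

The deviation hurts exactly when the highest competing bid lies strictly between $20125.4 and $38749.8 — underbidding then forfeits a profitable win.
$32598.2: inside the interval → strictly worse (loss $6151.6).
$10639.4: below both → same outcome either way.
$20827.1: inside the interval → strictly worse (loss $17922.7).
$28139.3: inside the interval → strictly worse (loss $10610.5).
$22185.3: inside the interval → strictly worse (loss $16564.5).
$26505.8: inside the interval → strictly worse (loss $12244).
$24373.2: inside the interval → strictly worse (loss $14376.6).
Count: 6.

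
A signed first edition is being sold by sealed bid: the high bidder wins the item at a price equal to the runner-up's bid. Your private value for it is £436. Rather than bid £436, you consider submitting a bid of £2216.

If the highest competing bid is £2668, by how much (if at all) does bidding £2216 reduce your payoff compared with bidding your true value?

Bidding your value £436: you lose (since £436 < £2668). Payoff £0.
Bidding £2216: you lose. Payoff £0.
Difference = £0 − £0 = £0; both bids lead to the same outcome because the competing bid is above both your value and your alternative bid.

£0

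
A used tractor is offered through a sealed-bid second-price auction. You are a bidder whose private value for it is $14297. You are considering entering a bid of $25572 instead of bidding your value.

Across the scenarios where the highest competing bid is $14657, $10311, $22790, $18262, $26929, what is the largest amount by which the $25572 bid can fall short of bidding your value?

$8493

$14657: truthful gives $0, deviation gives −$360 → loss $360.
$10311: same outcome either way → loss $0.
$22790: truthful gives $0, deviation gives −$8493 → loss $8493.
$18262: truthful gives $0, deviation gives −$3965 → loss $3965.
$26929: same outcome either way → loss $0.
Maximum loss: $8493.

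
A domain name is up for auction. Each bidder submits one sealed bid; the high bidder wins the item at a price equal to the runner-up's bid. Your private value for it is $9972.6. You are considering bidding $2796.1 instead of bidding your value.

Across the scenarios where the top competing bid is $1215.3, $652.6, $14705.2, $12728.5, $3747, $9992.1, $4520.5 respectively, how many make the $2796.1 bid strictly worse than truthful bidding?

The deviation hurts exactly when the highest competing bid lies strictly between $2796.1 and $9972.6 — underbidding then forfeits a profitable win.
$1215.3: below both → same outcome either way.
$652.6: below both → same outcome either way.
$14705.2: above both → same outcome either way.
$12728.5: above both → same outcome either way.
$3747: inside the interval → strictly worse (loss $6225.6).
$9992.1: above both → same outcome either way.
$4520.5: inside the interval → strictly worse (loss $5452.1).
Count: 2.

2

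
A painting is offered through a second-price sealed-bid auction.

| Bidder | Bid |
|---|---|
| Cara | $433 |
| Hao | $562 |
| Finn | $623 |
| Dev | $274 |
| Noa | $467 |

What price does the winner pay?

$562

Highest bid: Finn at $623, so Finn wins.
Second-highest bid: Hao at $562 — that is the price the winner pays.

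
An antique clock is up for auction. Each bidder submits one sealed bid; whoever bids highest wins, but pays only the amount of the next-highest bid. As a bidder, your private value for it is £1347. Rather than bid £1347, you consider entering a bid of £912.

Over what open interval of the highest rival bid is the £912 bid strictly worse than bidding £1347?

(£912, £1347)

If the competing bid is below £912, both bids win at the same price — no difference.
If it is above £1347, both bids lose — no difference.
If it lies strictly between £912 and £1347, bidding your value wins at a price below your value (positive payoff) while bidding £912 loses (payoff 0).
So the deviation strictly hurts on the open interval (£912, £1347).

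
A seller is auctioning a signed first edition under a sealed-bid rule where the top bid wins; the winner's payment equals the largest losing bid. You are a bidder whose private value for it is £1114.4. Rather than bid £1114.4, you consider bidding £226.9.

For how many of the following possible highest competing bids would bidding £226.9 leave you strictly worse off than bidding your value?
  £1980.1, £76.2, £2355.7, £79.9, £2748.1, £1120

The deviation hurts exactly when the highest competing bid lies strictly between £226.9 and £1114.4 — underbidding then forfeits a profitable win.
£1980.1: above both → same outcome either way.
£76.2: below both → same outcome either way.
£2355.7: above both → same outcome either way.
£79.9: below both → same outcome either way.
£2748.1: above both → same outcome either way.
£1120: above both → same outcome either way.
Count: 0.

0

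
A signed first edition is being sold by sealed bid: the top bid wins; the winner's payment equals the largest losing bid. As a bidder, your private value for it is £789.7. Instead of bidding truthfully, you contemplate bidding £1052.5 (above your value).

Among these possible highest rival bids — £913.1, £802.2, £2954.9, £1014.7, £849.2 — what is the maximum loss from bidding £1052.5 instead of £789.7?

£225

£913.1: truthful gives £0, deviation gives −£123.4 → loss £123.4.
£802.2: truthful gives £0, deviation gives −£12.5 → loss £12.5.
£2954.9: same outcome either way → loss £0.
£1014.7: truthful gives £0, deviation gives −£225 → loss £225.
£849.2: truthful gives £0, deviation gives −£59.5 → loss £59.5.
Maximum loss: £225.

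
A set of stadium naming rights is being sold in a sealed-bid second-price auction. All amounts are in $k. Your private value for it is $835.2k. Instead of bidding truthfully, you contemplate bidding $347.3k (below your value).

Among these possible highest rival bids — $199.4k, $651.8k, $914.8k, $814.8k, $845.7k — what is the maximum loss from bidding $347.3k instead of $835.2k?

$183.4k

$199.4k: same outcome either way → loss $0k.
$651.8k: truthful gives $183.4k, deviation gives $0k → loss $183.4k.
$914.8k: same outcome either way → loss $0k.
$814.8k: truthful gives $20.4k, deviation gives $0k → loss $20.4k.
$845.7k: same outcome either way → loss $0k.
Maximum loss: $183.4k.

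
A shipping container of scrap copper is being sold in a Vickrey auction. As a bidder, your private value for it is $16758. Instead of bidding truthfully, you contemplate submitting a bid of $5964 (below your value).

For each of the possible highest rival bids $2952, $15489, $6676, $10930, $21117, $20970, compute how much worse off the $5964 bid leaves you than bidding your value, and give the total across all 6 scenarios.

$17179

The deviation costs you only when the competing bid falls strictly between $5964 and $16758; elsewhere both bids give the same outcome.
$2952: outcomes coincide → loss $0.
$15489: truthful payoff $1269, deviation payoff $0 → loss $1269.
$6676: truthful payoff $10082, deviation payoff $0 → loss $10082.
$10930: truthful payoff $5828, deviation payoff $0 → loss $5828.
$21117: outcomes coincide → loss $0.
$20970: outcomes coincide → loss $0.
Total loss = $1269 + $10082 + $5828 = $17179.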